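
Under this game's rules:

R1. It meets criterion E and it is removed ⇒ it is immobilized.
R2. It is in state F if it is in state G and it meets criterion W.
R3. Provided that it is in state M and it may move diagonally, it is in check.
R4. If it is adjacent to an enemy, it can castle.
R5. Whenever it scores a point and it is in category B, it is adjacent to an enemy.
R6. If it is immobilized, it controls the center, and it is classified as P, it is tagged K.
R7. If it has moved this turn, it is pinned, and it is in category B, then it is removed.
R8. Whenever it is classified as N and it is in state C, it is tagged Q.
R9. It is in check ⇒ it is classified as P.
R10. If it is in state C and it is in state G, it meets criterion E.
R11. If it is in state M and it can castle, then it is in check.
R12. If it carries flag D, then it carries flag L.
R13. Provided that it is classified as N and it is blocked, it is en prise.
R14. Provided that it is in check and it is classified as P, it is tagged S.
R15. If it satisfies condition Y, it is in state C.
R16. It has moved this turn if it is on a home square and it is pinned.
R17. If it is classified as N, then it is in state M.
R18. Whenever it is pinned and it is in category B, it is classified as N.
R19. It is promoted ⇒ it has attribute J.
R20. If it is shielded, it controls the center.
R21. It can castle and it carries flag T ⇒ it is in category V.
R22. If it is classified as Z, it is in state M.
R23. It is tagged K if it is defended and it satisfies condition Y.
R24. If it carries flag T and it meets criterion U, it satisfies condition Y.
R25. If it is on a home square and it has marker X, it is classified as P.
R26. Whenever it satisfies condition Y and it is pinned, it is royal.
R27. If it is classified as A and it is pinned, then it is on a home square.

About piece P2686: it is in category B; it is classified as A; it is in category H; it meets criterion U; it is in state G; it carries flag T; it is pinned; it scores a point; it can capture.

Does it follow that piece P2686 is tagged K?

Forward chaining from the given facts derives: is adjacent to an enemy, is classified as N, satisfies condition Y, is royal, is on a home square, can castle, is in state C, has moved this turn, is in state M, is in category V, is removed, is tagged Q, meets criterion E, is in check, is immobilized, is classified as P, is tagged S.
Rules concluding "it is tagged K": R6 needs "it controls the center"; R23 needs "it is defended" — none of these are established.

No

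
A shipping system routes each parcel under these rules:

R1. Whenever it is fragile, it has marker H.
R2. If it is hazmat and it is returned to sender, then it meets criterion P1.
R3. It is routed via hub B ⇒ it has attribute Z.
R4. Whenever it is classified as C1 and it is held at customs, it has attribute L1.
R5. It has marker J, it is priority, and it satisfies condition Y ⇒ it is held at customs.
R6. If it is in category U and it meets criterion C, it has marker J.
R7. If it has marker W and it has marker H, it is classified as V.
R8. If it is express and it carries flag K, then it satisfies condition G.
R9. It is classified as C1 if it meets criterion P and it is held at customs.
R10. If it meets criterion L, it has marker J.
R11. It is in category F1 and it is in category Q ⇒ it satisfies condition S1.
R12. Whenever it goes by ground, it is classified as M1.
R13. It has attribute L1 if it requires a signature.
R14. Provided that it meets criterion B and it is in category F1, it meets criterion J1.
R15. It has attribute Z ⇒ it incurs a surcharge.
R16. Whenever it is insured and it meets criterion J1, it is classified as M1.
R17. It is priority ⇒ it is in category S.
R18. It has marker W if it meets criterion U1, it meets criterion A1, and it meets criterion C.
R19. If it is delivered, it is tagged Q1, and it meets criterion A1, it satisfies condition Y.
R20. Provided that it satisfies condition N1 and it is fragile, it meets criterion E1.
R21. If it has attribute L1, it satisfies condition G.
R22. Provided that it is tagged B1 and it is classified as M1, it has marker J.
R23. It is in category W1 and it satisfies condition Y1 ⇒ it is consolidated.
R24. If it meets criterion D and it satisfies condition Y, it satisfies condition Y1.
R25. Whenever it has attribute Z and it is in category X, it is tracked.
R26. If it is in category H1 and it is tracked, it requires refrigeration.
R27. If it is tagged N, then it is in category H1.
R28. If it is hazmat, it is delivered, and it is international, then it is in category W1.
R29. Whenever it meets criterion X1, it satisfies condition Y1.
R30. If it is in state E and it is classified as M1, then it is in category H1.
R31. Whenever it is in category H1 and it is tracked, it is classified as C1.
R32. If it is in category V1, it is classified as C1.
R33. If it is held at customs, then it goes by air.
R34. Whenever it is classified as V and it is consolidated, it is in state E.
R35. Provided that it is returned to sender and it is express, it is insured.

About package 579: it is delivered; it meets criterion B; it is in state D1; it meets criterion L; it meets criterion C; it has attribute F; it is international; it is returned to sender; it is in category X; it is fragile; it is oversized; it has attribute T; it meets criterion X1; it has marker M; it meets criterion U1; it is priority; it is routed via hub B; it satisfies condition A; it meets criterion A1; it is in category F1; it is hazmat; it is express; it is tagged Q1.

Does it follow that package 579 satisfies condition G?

Yes

By R1 (it is fragile): it has marker H.
By R3 (it is routed via hub B): it has attribute Z.
By R10 (it meets criterion L): it has marker J.
By R14 (it meets criterion B, it is in category F1): it meets criterion J1.
By R18 (it meets criterion U1, it meets criterion A1, it meets criterion C): it has marker W.
By R19 (it is delivered, it is tagged Q1, it meets criterion A1): it satisfies condition Y.
By R25 (it has attribute Z, it is in category X): it is tracked.
By R28 (it is hazmat, it is delivered, it is international): it is in category W1.
By R29 (it meets criterion X1): it satisfies condition Y1.
By R35 (it is returned to sender, it is express): it is insured.
By R5 (it has marker J, it is priority, it satisfies condition Y): it is held at customs.
By R7 (it has marker W, it has marker H): it is classified as V.
By R16 (it is insured, it meets criterion J1): it is classified as M1.
By R23 (it is in category W1, it satisfies condition Y1): it is consolidated.
By R34 (it is classified as V, it is consolidated): it is in state E.
By R30 (it is in state E, it is classified as M1): it is in category H1.
By R31 (it is in category H1, it is tracked): it is classified as C1.
By R4 (it is classified as C1, it is held at customs): it has attribute L1.
By R21 (it has attribute L1): it satisfies condition G.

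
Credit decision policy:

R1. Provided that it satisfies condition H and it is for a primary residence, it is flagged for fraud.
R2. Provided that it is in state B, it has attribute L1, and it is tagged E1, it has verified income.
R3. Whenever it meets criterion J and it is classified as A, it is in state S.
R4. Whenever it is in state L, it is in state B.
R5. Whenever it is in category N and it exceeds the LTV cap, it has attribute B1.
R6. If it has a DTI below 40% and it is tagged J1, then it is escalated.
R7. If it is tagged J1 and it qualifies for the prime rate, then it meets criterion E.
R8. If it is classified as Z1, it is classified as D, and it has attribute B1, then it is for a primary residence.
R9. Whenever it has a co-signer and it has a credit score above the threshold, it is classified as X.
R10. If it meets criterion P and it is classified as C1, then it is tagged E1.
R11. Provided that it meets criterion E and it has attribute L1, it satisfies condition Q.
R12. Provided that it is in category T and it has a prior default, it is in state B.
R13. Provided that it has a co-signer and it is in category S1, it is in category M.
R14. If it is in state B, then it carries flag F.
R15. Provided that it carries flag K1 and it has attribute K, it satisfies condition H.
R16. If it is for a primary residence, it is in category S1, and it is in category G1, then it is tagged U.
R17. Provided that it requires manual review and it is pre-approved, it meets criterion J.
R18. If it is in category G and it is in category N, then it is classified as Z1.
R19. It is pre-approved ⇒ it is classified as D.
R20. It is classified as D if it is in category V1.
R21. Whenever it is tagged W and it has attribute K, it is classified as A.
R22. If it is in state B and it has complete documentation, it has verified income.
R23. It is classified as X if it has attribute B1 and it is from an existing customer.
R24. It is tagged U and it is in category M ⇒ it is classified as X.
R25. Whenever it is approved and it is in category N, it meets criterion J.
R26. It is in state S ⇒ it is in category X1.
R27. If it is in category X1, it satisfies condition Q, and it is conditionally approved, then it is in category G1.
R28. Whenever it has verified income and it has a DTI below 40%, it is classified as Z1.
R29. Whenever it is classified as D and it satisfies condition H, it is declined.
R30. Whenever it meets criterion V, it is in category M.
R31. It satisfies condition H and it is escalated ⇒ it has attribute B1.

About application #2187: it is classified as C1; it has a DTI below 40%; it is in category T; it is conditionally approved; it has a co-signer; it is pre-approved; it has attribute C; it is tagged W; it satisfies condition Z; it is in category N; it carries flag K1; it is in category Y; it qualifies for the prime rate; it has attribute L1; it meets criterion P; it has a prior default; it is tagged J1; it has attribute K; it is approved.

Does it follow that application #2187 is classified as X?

No

Forward chaining from the given facts derives: is escalated, meets criterion E, is tagged E1, satisfies condition Q, is in state B, carries flag F, satisfies condition H, is classified as D, is classified as A, meets criterion J, is declined, has attribute B1, has verified income, is in state S, is in category X1, is in category G1, is classified as Z1, is for a primary residence, is flagged for fraud.
Rules concluding "it is classified as X": R9 needs "it has a credit score above the threshold"; R23 needs "it is from an existing customer"; R24 needs "it is tagged U" — none of these are established.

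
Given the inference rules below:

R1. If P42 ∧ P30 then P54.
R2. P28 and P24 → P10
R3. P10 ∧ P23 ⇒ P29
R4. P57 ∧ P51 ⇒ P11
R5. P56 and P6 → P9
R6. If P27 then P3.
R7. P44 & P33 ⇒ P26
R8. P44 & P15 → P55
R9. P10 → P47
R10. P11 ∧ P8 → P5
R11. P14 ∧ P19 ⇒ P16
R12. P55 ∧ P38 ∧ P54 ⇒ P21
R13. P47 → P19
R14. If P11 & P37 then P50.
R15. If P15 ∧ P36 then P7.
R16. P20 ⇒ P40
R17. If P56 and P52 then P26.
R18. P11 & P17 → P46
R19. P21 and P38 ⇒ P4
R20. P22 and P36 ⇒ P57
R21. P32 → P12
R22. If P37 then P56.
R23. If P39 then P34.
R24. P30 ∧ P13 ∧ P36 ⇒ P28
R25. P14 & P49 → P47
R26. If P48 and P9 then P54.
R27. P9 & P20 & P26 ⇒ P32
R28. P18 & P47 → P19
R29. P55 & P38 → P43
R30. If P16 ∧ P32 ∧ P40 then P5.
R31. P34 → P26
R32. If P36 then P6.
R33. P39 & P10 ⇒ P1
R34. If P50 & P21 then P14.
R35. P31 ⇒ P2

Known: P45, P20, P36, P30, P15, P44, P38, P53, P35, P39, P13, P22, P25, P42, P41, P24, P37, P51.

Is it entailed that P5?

P54  (by R1: P42, P30)
P55  (by R8: P44, P15)
P21  (by R12: P55, P38, P54)
P40  (by R16: P20)
P57  (by R20: P22, P36)
P56  (by R22: P37)
P34  (by R23: P39)
P28  (by R24: P30, P13, P36)
P26  (by R31: P34)
P6  (by R32: P36)
P10  (by R2: P28, P24)
P11  (by R4: P57, P51)
P9  (by R5: P56, P6)
P47  (by R9: P10)
P19  (by R13: P47)
P50  (by R14: P11, P37)
P32  (by R27: P9, P20, P26)
P14  (by R34: P50, P21)
P16  (by R11: P14, P19)
P5  (by R30: P16, P32, P40)

Yes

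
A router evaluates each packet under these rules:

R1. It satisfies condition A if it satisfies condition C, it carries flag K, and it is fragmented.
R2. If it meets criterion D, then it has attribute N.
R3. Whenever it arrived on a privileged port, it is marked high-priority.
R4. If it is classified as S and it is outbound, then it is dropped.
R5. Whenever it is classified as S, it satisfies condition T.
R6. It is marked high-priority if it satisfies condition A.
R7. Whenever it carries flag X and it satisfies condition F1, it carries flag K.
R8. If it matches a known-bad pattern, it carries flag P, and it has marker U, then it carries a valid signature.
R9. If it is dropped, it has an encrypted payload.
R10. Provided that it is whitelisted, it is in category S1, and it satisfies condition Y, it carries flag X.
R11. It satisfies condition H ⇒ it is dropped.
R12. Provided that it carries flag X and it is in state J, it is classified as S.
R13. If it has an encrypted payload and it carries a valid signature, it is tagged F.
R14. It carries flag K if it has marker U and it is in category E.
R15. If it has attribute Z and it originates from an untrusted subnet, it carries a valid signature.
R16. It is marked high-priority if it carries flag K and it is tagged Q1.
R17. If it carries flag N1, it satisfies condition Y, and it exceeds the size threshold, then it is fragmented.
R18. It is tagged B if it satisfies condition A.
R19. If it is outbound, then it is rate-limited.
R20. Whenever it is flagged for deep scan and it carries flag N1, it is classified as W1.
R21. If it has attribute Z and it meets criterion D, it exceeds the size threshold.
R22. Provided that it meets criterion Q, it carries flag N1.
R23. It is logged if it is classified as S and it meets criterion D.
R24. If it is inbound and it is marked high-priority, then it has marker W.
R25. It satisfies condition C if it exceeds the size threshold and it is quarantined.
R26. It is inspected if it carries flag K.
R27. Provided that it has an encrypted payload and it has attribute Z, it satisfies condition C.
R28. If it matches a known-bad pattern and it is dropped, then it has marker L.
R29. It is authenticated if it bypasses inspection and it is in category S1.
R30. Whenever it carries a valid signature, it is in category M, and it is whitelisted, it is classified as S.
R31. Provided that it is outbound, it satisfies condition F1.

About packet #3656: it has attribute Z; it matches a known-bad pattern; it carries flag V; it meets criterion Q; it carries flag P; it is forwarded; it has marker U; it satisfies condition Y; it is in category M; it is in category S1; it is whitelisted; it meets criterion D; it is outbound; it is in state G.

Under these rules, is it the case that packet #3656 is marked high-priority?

Yes

By R8 (it matches a known-bad pattern, it carries flag P, it has marker U): it carries a valid signature.
By R10 (it is whitelisted, it is in category S1, it satisfies condition Y): it carries flag X.
By R21 (it has attribute Z, it meets criterion D): it exceeds the size threshold.
By R22 (it meets criterion Q): it carries flag N1.
By R30 (it carries a valid signature, it is in category M, it is whitelisted): it is classified as S.
By R31 (it is outbound): it satisfies condition F1.
By R4 (it is classified as S, it is outbound): it is dropped.
By R7 (it carries flag X, it satisfies condition F1): it carries flag K.
By R9 (it is dropped): it has an encrypted payload.
By R17 (it carries flag N1, it satisfies condition Y, it exceeds the size threshold): it is fragmented.
By R27 (it has an encrypted payload, it has attribute Z): it satisfies condition C.
By R1 (it satisfies condition C, it carries flag K, it is fragmented): it satisfies condition A.
By R6 (it satisfies condition A): it is marked high-priority.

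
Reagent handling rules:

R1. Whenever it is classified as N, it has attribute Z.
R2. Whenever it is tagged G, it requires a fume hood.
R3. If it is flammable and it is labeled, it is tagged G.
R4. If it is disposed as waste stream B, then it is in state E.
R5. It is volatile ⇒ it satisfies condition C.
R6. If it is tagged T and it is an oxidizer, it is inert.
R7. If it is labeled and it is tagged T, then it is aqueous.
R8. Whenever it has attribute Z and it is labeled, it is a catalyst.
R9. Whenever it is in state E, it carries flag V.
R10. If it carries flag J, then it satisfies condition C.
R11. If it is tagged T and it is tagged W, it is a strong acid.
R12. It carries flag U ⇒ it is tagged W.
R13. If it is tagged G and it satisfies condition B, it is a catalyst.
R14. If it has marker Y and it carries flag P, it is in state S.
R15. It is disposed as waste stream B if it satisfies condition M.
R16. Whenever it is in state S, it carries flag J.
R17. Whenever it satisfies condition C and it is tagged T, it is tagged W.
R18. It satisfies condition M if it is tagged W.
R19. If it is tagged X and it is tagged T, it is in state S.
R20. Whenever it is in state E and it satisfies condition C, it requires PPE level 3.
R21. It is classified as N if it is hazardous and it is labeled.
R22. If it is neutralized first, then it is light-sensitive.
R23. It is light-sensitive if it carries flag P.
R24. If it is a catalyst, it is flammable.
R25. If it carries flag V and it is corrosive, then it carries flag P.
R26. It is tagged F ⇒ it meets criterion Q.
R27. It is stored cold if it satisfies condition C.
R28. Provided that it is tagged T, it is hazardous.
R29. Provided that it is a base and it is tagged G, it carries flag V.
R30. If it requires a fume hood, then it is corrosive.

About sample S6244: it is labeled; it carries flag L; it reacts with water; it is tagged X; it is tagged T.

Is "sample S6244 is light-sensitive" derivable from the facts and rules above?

By R19 (it is tagged X, it is tagged T): it is in state S.
By R28 (it is tagged T): it is hazardous.
By R16 (it is in state S): it carries flag J.
By R21 (it is hazardous, it is labeled): it is classified as N.
By R1 (it is classified as N): it has attribute Z.
By R8 (it has attribute Z, it is labeled): it is a catalyst.
By R10 (it carries flag J): it satisfies condition C.
By R17 (it satisfies condition C, it is tagged T): it is tagged W.
By R18 (it is tagged W): it satisfies condition M.
By R24 (it is a catalyst): it is flammable.
By R3 (it is flammable, it is labeled): it is tagged G.
By R15 (it satisfies condition M): it is disposed as waste stream B.
By R2 (it is tagged G): it requires a fume hood.
By R4 (it is disposed as waste stream B): it is in state E.
By R9 (it is in state E): it carries flag V.
By R30 (it requires a fume hood): it is corrosive.
By R25 (it carries flag V, it is corrosive): it carries flag P.
By R23 (it carries flag P): it is light-sensitive.

Yes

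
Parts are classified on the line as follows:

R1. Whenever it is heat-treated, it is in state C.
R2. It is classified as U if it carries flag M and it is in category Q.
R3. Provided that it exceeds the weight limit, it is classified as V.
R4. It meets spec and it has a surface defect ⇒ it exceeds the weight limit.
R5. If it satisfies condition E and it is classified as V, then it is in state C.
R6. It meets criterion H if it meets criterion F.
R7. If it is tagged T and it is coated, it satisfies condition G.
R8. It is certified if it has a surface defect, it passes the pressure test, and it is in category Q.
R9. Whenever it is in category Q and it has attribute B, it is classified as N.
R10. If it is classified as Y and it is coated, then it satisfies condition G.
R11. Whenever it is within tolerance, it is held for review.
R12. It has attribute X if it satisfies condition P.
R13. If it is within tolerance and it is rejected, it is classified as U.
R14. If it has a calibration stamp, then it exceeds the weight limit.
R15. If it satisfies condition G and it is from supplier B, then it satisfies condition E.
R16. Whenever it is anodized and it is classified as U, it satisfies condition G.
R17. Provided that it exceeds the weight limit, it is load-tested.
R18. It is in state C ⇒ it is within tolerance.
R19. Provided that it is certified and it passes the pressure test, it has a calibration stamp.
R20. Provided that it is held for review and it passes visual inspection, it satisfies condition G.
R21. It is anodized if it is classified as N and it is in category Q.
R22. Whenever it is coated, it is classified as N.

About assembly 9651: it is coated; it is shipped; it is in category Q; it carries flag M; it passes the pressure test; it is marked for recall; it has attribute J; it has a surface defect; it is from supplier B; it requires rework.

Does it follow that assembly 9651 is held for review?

Yes

By R2 (it carries flag M, it is in category Q): it is classified as U.
By R8 (it has a surface defect, it passes the pressure test, it is in category Q): it is certified.
By R19 (it is certified, it passes the pressure test): it has a calibration stamp.
By R22 (it is coated): it is classified as N.
By R14 (it has a calibration stamp): it exceeds the weight limit.
By R21 (it is classified as N, it is in category Q): it is anodized.
By R3 (it exceeds the weight limit): it is classified as V.
By R16 (it is anodized, it is classified as U): it satisfies condition G.
By R15 (it satisfies condition G, it is from supplier B): it satisfies condition E.
By R5 (it satisfies condition E, it is classified as V): it is in state C.
By R18 (it is in state C): it is within tolerance.
By R11 (it is within tolerance): it is held for review.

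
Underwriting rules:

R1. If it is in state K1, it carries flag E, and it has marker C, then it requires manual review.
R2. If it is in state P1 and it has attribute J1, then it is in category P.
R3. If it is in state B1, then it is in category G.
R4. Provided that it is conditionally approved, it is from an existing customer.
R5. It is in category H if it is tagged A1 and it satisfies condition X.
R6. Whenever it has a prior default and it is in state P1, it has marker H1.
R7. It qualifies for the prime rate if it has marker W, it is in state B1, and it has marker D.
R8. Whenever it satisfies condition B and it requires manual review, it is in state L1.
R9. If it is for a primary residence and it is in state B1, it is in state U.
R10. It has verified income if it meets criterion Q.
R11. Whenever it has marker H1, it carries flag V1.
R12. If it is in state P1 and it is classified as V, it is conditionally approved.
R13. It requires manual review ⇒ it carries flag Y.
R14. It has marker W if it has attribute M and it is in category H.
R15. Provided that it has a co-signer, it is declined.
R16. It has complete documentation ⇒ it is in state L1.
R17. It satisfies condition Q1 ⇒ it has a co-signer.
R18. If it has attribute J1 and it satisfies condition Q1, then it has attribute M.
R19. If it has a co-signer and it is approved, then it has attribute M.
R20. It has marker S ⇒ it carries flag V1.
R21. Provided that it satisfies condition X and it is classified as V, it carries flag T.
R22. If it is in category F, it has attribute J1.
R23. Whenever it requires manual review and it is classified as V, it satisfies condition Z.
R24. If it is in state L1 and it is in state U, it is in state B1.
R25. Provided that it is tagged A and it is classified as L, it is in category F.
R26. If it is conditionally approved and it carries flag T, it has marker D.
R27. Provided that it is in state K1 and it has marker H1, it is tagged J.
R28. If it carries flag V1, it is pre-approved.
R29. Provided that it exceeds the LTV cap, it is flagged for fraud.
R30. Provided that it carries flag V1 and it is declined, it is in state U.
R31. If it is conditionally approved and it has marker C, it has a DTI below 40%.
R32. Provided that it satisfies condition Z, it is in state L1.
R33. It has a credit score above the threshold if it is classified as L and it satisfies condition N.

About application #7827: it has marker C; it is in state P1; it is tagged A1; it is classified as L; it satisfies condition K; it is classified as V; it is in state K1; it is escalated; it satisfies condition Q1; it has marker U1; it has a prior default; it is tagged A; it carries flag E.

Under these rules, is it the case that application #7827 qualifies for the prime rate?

Forward chaining from the given facts derives: requires manual review, has marker H1, carries flag V1, is conditionally approved, carries flag Y, has a co-signer, satisfies condition Z, is in category F, is tagged J, is pre-approved, has a DTI below 40%, is in state L1, is from an existing customer, is declined, has attribute J1, is in state U, is in category P, has attribute M, is in state B1, is in category G.
The only rule concluding "it qualifies for the prime rate" is R7, which needs "it has marker W"; that is never established.

No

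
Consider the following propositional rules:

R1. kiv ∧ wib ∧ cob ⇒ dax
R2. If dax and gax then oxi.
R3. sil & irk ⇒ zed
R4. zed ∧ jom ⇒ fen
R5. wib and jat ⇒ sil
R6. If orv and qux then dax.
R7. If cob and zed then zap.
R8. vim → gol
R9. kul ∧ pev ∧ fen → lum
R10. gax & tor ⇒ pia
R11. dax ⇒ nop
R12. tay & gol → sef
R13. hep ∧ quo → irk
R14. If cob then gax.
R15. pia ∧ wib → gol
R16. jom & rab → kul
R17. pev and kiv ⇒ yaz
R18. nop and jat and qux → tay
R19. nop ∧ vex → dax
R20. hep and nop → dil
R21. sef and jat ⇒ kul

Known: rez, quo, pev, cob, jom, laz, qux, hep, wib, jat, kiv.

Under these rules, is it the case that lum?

Forward chaining from the given facts derives: dax, sil, nop, irk, gax, yaz, tay, dil, oxi, zed, fen, zap.
The only rule concluding lum is R9, which needs kul; that is never established.

No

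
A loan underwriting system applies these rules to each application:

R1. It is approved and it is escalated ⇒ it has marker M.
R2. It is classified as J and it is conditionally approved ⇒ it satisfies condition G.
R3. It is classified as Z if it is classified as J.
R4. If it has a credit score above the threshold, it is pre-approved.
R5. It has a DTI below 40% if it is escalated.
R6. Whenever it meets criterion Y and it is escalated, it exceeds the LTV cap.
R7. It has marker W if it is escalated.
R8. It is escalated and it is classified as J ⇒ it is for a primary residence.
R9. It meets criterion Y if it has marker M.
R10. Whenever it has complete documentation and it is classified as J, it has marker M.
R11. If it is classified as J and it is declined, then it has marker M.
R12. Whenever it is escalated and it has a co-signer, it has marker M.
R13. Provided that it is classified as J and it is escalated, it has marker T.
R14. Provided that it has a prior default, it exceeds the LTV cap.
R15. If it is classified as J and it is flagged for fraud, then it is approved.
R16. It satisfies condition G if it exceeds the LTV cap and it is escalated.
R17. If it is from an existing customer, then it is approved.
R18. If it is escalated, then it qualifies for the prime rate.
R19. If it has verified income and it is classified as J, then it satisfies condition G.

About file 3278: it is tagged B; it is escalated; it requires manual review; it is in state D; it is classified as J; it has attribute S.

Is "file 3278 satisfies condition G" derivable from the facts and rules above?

No

Forward chaining from the given facts derives: is classified as Z, has a DTI below 40%, has marker W, is for a primary residence, has marker T, qualifies for the prime rate.
Rules concluding "it satisfies condition G": R2 needs "it is conditionally approved"; R16 needs "it exceeds the LTV cap"; R19 needs "it has verified income" — none of these are established.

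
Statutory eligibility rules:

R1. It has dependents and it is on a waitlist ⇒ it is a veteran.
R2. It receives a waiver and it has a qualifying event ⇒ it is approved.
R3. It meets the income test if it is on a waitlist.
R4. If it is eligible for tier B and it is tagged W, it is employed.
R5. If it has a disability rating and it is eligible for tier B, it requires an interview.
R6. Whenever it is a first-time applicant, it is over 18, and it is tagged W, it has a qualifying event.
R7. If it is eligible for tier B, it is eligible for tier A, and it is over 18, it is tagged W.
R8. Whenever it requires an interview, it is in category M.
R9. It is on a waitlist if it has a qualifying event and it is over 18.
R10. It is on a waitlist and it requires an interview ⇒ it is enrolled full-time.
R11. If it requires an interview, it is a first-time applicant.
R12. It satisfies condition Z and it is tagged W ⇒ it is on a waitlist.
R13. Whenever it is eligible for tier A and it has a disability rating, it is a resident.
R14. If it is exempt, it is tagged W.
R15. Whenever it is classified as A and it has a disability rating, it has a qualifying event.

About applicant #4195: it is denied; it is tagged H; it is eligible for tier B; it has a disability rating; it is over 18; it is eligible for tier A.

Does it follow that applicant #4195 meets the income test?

By R5 (it has a disability rating, it is eligible for tier B): it requires an interview.
By R7 (it is eligible for tier B, it is eligible for tier A, it is over 18): it is tagged W.
By R11 (it requires an interview): it is a first-time applicant.
By R6 (it is a first-time applicant, it is over 18, it is tagged W): it has a qualifying event.
By R9 (it has a qualifying event, it is over 18): it is on a waitlist.
By R3 (it is on a waitlist): it meets the income test.

Yes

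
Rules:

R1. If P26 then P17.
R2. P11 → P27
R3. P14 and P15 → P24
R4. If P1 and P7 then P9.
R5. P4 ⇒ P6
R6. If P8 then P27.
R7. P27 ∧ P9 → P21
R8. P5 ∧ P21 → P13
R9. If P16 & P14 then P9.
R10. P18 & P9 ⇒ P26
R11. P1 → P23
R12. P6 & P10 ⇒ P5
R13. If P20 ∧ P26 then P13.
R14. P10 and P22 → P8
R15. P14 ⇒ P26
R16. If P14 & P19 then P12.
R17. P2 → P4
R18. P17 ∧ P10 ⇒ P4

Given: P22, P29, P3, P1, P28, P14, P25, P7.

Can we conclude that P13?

Forward chaining from the given facts derives: P9, P23, P26, P17.
Rules concluding P13: R8 needs P5; R13 needs P20 — none of these are established.

No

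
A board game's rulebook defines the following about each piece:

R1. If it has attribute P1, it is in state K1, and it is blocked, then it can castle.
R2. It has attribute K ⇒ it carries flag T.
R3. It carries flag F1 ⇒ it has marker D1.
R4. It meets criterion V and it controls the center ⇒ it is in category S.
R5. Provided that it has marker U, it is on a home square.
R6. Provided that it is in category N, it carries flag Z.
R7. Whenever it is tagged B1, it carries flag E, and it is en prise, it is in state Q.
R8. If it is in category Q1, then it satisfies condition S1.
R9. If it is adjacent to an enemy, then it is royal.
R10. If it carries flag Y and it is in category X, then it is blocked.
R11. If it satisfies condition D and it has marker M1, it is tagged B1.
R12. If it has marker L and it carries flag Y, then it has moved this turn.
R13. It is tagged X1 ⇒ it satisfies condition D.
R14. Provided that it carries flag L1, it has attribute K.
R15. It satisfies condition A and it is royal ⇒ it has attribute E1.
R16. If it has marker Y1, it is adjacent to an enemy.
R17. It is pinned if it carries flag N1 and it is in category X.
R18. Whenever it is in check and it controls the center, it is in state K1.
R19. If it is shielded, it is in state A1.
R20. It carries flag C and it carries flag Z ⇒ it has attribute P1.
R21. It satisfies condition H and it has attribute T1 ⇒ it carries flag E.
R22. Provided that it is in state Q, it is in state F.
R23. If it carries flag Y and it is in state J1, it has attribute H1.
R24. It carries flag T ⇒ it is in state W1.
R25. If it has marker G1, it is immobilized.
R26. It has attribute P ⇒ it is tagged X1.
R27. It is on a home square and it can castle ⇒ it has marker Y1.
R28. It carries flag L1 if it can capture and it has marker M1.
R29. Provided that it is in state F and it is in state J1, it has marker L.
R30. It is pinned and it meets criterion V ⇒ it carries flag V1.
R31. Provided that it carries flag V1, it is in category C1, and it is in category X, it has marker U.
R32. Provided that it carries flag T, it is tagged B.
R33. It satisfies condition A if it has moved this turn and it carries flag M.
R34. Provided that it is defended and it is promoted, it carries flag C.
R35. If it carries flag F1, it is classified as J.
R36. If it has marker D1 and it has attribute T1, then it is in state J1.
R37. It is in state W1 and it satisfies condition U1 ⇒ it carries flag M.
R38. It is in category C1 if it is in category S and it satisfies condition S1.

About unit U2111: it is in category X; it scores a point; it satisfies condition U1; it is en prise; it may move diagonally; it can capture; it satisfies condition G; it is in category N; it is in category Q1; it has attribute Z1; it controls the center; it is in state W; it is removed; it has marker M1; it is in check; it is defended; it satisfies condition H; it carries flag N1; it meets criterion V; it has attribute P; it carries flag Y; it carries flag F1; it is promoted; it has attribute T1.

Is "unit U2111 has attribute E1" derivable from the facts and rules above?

By R3 (it carries flag F1): it has marker D1.
By R4 (it meets criterion V, it controls the center): it is in category S.
By R6 (it is in category N): it carries flag Z.
By R8 (it is in category Q1): it satisfies condition S1.
By R10 (it carries flag Y, it is in category X): it is blocked.
By R17 (it carries flag N1, it is in category X): it is pinned.
By R18 (it is in check, it controls the center): it is in state K1.
By R21 (it satisfies condition H, it has attribute T1): it carries flag E.
By R26 (it has attribute P): it is tagged X1.
By R28 (it can capture, it has marker M1): it carries flag L1.
By R30 (it is pinned, it meets criterion V): it carries flag V1.
By R34 (it is defended, it is promoted): it carries flag C.
By R36 (it has marker D1, it has attribute T1): it is in state J1.
By R38 (it is in category S, it satisfies condition S1): it is in category C1.
By R13 (it is tagged X1): it satisfies condition D.
By R14 (it carries flag L1): it has attribute K.
By R20 (it carries flag C, it carries flag Z): it has attribute P1.
By R31 (it carries flag V1, it is in category C1, it is in category X): it has marker U.
By R1 (it has attribute P1, it is in state K1, it is blocked): it can castle.
By R2 (it has attribute K): it carries flag T.
By R5 (it has marker U): it is on a home square.
By R11 (it satisfies condition D, it has marker M1): it is tagged B1.
By R24 (it carries flag T): it is in state W1.
By R27 (it is on a home square, it can castle): it has marker Y1.
By R37 (it is in state W1, it satisfies condition U1): it carries flag M.
By R7 (it is tagged B1, it carries flag E, it is en prise): it is in state Q.
By R16 (it has marker Y1): it is adjacent to an enemy.
By R22 (it is in state Q): it is in state F.
By R29 (it is in state F, it is in state J1): it has marker L.
By R9 (it is adjacent to an enemy): it is royal.
By R12 (it has marker L, it carries flag Y): it has moved this turn.
By R33 (it has moved this turn, it carries flag M): it satisfies condition A.
By R15 (it satisfies condition A, it is royal): it has attribute E1.

Yes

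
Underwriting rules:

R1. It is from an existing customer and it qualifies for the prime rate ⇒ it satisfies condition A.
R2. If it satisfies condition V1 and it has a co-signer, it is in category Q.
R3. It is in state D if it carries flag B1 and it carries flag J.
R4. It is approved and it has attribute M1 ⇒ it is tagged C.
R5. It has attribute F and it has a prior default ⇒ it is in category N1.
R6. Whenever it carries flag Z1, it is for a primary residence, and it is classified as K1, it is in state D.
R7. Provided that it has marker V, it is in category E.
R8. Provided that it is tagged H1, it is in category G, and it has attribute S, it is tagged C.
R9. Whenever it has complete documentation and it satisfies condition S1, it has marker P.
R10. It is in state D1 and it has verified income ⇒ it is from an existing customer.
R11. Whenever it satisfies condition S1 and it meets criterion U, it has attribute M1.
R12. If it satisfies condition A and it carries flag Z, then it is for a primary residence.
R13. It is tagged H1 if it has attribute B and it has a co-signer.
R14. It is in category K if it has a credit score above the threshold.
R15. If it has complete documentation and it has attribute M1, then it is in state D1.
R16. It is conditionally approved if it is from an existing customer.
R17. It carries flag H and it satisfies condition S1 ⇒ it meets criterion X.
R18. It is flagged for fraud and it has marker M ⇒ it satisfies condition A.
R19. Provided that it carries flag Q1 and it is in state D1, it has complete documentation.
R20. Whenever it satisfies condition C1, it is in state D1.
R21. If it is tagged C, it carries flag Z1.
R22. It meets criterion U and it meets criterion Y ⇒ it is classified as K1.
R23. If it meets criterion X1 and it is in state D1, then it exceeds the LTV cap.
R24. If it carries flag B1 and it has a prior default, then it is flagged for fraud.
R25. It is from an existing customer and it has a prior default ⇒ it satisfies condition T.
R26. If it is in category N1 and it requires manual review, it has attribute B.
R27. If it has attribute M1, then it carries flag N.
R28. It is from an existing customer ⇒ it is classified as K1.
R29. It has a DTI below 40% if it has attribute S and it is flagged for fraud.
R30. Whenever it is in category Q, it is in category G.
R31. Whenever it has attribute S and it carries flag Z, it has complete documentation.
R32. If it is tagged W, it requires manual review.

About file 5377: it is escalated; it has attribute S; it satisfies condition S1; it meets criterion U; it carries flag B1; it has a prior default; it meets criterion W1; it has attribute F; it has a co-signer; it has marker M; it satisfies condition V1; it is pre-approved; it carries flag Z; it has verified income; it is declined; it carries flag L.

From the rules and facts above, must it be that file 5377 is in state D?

No

Forward chaining from the given facts derives: is in category Q, is in category N1, has attribute M1, is flagged for fraud, carries flag N, has a DTI below 40%, is in category G, has complete documentation, has marker P, is in state D1, satisfies condition A, is from an existing customer, is for a primary residence, is conditionally approved, satisfies condition T, is classified as K1.
Rules concluding "it is in state D": R3 needs "it carries flag J"; R6 needs "it carries flag Z1" — none of these are established.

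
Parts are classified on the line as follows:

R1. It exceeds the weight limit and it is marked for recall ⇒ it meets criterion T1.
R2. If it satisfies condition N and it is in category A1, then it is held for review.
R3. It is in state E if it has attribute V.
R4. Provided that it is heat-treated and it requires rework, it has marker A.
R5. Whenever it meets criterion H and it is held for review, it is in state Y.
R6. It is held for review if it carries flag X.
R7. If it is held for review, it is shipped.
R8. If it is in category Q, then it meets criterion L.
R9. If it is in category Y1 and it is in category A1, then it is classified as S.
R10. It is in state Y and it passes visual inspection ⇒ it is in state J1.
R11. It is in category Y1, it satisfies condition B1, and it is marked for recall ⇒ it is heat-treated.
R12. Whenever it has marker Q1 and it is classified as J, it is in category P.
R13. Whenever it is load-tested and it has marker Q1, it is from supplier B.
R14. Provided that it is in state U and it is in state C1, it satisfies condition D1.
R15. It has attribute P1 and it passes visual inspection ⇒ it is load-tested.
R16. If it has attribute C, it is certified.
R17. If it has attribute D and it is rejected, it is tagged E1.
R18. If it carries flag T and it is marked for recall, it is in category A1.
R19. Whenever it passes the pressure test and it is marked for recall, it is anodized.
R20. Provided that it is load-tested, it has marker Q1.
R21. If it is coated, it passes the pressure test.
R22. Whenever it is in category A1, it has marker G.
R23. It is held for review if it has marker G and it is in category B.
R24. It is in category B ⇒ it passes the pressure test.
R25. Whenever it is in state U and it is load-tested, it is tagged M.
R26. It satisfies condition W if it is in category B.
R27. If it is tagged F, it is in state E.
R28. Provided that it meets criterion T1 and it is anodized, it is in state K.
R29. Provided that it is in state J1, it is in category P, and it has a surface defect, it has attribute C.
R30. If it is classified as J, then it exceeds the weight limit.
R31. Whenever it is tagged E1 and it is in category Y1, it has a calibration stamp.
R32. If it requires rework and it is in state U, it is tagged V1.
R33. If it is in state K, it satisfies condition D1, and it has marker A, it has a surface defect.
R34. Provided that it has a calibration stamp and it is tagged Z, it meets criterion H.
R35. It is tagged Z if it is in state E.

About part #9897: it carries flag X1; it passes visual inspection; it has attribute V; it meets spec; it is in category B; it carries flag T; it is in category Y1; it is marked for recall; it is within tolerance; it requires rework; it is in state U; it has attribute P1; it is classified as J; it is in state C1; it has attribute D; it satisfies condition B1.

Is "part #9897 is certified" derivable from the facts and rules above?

Forward chaining from the given facts derives: is in state E, is heat-treated, satisfies condition D1, is load-tested, is in category A1, has marker Q1, has marker G, is held for review, passes the pressure test, is tagged M, satisfies condition W, exceeds the weight limit, is tagged V1, is tagged Z, meets criterion T1, has marker A, is shipped, is classified as S, is in category P, is from supplier B, is anodized, is in state K, has a surface defect.
The only rule concluding "it is certified" is R16, which needs "it has attribute C"; that is never established.

No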